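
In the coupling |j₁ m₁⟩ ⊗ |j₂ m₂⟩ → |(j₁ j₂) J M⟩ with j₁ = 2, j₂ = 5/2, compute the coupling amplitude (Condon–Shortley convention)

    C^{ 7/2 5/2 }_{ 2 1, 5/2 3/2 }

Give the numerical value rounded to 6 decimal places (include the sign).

−√(1/63) = -0.125988

j₁+j₂−J=1  J+j₁−j₂=3  J−j₁+j₂=4  j₁+j₂+J+1=9
(j₁±m₁, j₂±m₂, J±M) = (3,1,4,1,6,1)
P² = 2304/7
sum k=0..1:
  [0] +1/48 = 1/48
  [1] −1/36 = -1/36
S = -1/144
C² = P²·S² = 1/63 ; C = -0.125988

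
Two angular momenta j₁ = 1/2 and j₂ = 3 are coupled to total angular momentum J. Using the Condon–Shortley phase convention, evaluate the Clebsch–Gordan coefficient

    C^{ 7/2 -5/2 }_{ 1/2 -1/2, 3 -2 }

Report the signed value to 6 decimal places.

triangle: 0!*1!*6!/8! = 720/40320
(j±m)!: 0!*1!*1!*5!*1!*6! = 86400
prefactor² = (2J+1)*Δ*N² = 86400/7
  k=0: +1/(0!*0!*1!*1!*0!*5!) = 1/120
Σ = 1/120  ⇒  CG² = 86400/7*1/120² = 6/7
CG = +√(6/7) = +0.925820

+√(6/7) ≈ +0.925820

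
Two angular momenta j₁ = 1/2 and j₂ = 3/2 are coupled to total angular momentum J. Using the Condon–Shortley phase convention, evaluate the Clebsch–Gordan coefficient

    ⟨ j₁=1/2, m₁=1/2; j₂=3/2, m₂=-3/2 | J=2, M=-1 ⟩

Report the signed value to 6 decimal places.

+√(1/4) = +0.500000

triangle: 0!×1!×3!/5! = 6/120
(j±m)!: 1!×0!×0!×3!×1!×3! = 36
prefactor² = (2J+1)×Δ×N² = 9
  k=0: +1/(0!×0!×0!×0!×1!×3!) = 1/6
Σ = 1/6  ⇒  CG² = 9×1/6² = 1/4
CG = +√(1/4) = +0.500000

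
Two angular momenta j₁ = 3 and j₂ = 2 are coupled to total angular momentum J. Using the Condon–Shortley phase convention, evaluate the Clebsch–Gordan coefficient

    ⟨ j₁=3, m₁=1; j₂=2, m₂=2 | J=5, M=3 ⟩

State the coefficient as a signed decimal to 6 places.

+√(1/3) = +0.577350

j₁+j₂−J=0  J+j₁−j₂=6  J−j₁+j₂=4  j₁+j₂+J+1=11
(j₁±m₁, j₂±m₂, J±M) = (4,2,4,0,8,2)
P² = 442368
sum k=0..0:
  [0] +1/1152 = 1/1152
S = 1/1152
C² = P²·S² = 1/3 ; C = +0.577350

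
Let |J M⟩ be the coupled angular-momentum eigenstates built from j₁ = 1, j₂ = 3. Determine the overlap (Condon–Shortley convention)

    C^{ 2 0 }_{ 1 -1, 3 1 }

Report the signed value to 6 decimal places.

j₁+j₂−J=2  J+j₁−j₂=0  J−j₁+j₂=4  j₁+j₂+J+1=7
(j₁±m₁, j₂±m₂, J±M) = (0,2,4,2,2,2)
P² = 128/7
sum k=2..2:
  [2] +1/8 = 1/8
S = 1/8
C² = P²·S² = 2/7 ; C = +0.534522

+0.534522  (= +√(2/7))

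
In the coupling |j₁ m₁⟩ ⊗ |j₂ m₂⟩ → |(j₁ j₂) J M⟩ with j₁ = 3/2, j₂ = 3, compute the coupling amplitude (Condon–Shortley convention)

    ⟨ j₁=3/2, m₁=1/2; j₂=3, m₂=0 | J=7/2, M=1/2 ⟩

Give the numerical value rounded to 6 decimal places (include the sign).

j₁+j₂−J=1  J+j₁−j₂=2  J−j₁+j₂=5  j₁+j₂+J+1=9
(j₁±m₁, j₂±m₂, J±M) = (2,1,3,3,4,3)
P² = 384/7
sum k=0..1:
  [0] +1/12 = 1/12
  [1] −1/24 = -1/24
S = 1/24
C² = P²·S² = 2/21 ; C = +0.308607

+√(2/21) ≈ +0.308607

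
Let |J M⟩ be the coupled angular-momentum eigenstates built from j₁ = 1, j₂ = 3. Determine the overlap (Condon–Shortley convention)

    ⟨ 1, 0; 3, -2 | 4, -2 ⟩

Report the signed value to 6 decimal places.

j₁+j₂−J=0  J+j₁−j₂=2  J−j₁+j₂=6  j₁+j₂+J+1=9
(j₁±m₁, j₂±m₂, J±M) = (1,1,1,5,2,6)
P² = 43200/7
sum k=0..0:
  [0] +1/120 = 1/120
S = 1/120
C² = P²·S² = 3/7 ; C = +0.654654

+0.654654  (= +√(3/7))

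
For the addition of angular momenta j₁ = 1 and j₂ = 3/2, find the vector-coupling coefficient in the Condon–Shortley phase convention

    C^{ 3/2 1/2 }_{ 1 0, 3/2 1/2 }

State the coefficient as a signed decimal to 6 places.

triangle: 1!×1!×2!/5! = 2/120
(j±m)!: 1!×1!×2!×1!×2!×1! = 4
prefactor² = (2J+1)×Δ×N² = 4/15
  k=0: +1/(0!×1!×1!×2!×0!×0!) = 1/2
  k=1: −1/(1!×0!×0!×1!×1!×1!) = -1
Σ = -1/2  ⇒  CG² = 4/15×(-1/2)² = 1/15
CG = −√(1/15) = -0.258199

-0.258199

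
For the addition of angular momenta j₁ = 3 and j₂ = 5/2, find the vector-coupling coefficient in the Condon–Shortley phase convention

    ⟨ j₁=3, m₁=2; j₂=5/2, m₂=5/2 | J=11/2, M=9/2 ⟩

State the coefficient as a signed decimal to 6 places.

+0.738549  (= +√(6/11))

√[12·0!6!5!/12! · 5!1!5!0!10!1!] = √(1244160000/11)
  +(−1)^0/∏(0,0,1,5,5,0)! = 1/14400  (running 1/14400)
⟨..|..⟩ = √(1244160000/11)·(1/14400) = +0.738549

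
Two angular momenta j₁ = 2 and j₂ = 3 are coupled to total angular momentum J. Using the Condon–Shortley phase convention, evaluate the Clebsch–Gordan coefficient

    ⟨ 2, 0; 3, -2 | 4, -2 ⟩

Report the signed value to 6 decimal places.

+0.585540

j₁+j₂−J=1  J+j₁−j₂=3  J−j₁+j₂=5  j₁+j₂+J+1=10
(j₁±m₁, j₂±m₂, J±M) = (2,2,1,5,2,6)
P² = 8640/7
sum k=0..1:
  [0] +1/48 = 1/48
  [1] −1/240 = -1/240
S = 1/60
C² = P²·S² = 12/35 ; C = +0.585540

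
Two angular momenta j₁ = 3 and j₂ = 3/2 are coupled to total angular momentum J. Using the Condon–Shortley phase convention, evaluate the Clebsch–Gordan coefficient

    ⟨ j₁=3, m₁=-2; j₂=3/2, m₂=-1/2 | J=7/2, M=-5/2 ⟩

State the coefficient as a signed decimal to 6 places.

triangle: 1!·5!·2!/9! = 240/362880
(j±m)!: 1!·5!·1!·2!·1!·6! = 172800
prefactor² = (2J+1)·Δ·N² = 6400/7
  k=0: +1/(0!·1!·5!·1!·0!·1!) = 1/120
  k=1: −1/(1!·0!·4!·0!·1!·2!) = -1/48
Σ = -1/80  ⇒  CG² = 6400/7·(-1/80)² = 1/7
CG = −√(1/7) = -0.377964

-0.377964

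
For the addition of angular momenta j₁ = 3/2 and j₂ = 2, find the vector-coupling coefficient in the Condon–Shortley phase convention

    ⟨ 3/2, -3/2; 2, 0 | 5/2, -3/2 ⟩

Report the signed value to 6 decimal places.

triangle: 1!×2!×3!/7! = 12/5040
(j±m)!: 0!×3!×2!×2!×1!×4! = 576
prefactor² = (2J+1)×Δ×N² = 288/35
  k=1: −1/(1!×0!×2!×1!×0!×2!) = -1/4
Σ = -1/4  ⇒  CG² = 288/35×(-1/4)² = 18/35
CG = −√(18/35) = -0.717137

-0.717137  (= −√(18/35))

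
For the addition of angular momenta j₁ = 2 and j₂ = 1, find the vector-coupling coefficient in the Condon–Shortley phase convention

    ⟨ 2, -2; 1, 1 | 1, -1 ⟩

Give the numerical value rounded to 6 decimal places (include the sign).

+√(3/5) ≈ +0.774597

j₁+j₂−J=2  J+j₁−j₂=2  J−j₁+j₂=0  j₁+j₂+J+1=5
(j₁±m₁, j₂±m₂, J±M) = (0,4,2,0,0,2)
P² = 48/5
sum k=2..2:
  [2] +1/4 = 1/4
S = 1/4
C² = P²·S² = 3/5 ; C = +0.774597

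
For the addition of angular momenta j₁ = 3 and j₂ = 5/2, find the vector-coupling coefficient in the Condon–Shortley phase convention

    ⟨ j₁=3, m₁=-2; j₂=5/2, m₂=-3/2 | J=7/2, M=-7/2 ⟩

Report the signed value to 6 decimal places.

-0.666667  (= −√(4/9))

triangle: 2!·4!·3!/10! = 288/3628800
(j±m)!: 1!·5!·1!·4!·0!·7! = 14515200
prefactor² = (2J+1)·Δ·N² = 9216
  k=1: −1/(1!·1!·4!·0!·0!·3!) = -1/144
Σ = -1/144  ⇒  CG² = 9216·(-1/144)² = 4/9
CG = −√(4/9) = -0.666667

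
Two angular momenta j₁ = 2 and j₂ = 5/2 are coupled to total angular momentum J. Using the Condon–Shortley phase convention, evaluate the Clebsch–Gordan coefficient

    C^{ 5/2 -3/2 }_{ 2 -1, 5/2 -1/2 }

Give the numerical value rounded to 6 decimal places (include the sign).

−√(6/35) = -0.414039

√[6·2!2!3!/8! · 1!3!2!3!1!4!] = √(216/35)
  +(−1)^1/∏(1,1,2,1,0,2)! = -1/4  (running -1/4)
  +(−1)^2/∏(2,0,1,0,1,3)! = 1/12  (running -1/6)
⟨..|..⟩ = √(216/35)·(-1/6) = -0.414039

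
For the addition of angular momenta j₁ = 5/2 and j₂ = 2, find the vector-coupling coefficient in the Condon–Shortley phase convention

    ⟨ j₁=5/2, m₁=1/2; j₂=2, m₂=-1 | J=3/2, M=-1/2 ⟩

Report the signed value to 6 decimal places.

triangle: 3!·2!·1!/7! = 12/5040
(j±m)!: 3!·2!·1!·3!·1!·2! = 144
prefactor² = (2J+1)·Δ·N² = 48/35
  k=0: +1/(0!·3!·2!·1!·0!·0!) = 1/12
  k=1: −1/(1!·2!·1!·0!·1!·1!) = -1/2
Σ = -5/12  ⇒  CG² = 48/35·(-5/12)² = 5/21
CG = −√(5/21) = -0.487950

-0.487950  (= −√(5/21))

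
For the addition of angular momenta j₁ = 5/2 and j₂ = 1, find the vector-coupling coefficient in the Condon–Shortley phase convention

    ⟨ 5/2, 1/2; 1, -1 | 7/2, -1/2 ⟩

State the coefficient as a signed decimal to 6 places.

+0.534522

triangle: 0!·5!·2!/8! = 240/40320
(j±m)!: 3!·2!·0!·2!·3!·4! = 3456
prefactor² = (2J+1)·Δ·N² = 1152/7
  k=0: +1/(0!·0!·2!·0!·3!·2!) = 1/24
Σ = 1/24  ⇒  CG² = 1152/7·1/24² = 2/7
CG = +√(2/7) = +0.534522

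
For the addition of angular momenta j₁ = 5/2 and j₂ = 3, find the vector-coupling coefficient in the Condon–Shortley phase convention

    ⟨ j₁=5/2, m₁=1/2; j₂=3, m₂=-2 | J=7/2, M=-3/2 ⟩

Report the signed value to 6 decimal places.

√[8·2!3!4!/10! · 3!2!1!5!2!5!] = √(1536/7)
  +(−1)^0/∏(0,2,2,1,1,3)! = 1/24  (running 1/24)
  +(−1)^1/∏(1,1,1,0,2,4)! = -1/48  (running 1/48)
⟨..|..⟩ = √(1536/7)·(1/48) = +0.308607

+0.308607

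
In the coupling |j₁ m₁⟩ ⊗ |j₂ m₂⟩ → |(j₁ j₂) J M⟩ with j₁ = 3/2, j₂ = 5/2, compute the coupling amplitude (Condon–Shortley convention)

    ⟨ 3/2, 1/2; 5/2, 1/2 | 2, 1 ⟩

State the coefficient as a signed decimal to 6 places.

-0.545545

j₁+j₂−J=2  J+j₁−j₂=1  J−j₁+j₂=3  j₁+j₂+J+1=7
(j₁±m₁, j₂±m₂, J±M) = (2,1,3,2,3,1)
P² = 12/7
sum k=0..1:
  [0] +1/12 = 1/12
  [1] −1/2 = -1/2
S = -5/12
C² = P²·S² = 25/84 ; C = -0.545545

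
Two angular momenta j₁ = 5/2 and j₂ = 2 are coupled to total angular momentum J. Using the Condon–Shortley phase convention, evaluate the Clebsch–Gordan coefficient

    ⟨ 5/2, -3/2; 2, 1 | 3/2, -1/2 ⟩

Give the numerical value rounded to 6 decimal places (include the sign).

j₁+j₂−J=3  J+j₁−j₂=2  J−j₁+j₂=1  j₁+j₂+J+1=7
(j₁±m₁, j₂±m₂, J±M) = (1,4,3,1,1,2)
P² = 96/35
sum k=2..3:
  [2] +1/4 = 1/4
  [3] −1/6 = -1/6
S = 1/12
C² = P²·S² = 2/105 ; C = +0.138013

+√(2/105) = +0.138013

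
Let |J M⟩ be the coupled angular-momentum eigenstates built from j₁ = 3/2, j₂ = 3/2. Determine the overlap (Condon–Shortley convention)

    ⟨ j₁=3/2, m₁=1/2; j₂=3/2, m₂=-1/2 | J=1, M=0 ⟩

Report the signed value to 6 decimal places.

-0.223607

√[3·2!1!1!/5! · 2!1!1!2!1!1!] = √(1/5)
  +(−1)^0/∏(0,2,1,1,0,0)! = 1/2  (running 1/2)
  +(−1)^1/∏(1,1,0,0,1,1)! = -1  (running -1/2)
⟨..|..⟩ = √(1/5)·(-1/2) = -0.223607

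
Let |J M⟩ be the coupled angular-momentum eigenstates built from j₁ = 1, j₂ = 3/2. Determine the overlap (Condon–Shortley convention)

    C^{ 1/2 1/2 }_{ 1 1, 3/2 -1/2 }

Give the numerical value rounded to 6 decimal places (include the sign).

+0.408248

√[2·2!0!1!/4! · 2!0!1!2!1!0!] = √(2/3)
  +(−1)^0/∏(0,2,0,1,0,0)! = 1/2  (running 1/2)
⟨..|..⟩ = √(2/3)·(1/2) = +0.408248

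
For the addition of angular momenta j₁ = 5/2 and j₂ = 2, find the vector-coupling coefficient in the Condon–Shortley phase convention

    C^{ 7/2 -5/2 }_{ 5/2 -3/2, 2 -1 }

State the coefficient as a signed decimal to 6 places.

-0.125988

√[8·1!4!3!/9! · 1!4!1!3!1!6!] = √(2304/7)
  +(−1)^0/∏(0,1,4,1,0,2)! = 1/48  (running 1/48)
  +(−1)^1/∏(1,0,3,0,1,3)! = -1/36  (running -1/144)
⟨..|..⟩ = √(2304/7)·(-1/144) = -0.125988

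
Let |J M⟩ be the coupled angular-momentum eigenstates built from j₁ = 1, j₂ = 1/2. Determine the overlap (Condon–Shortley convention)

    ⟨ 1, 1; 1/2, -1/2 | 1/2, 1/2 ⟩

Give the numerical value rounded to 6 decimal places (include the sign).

+0.816497  (= +√(2/3))

√[2·1!1!0!/3! · 2!0!0!1!1!0!] = √(2/3)
  +(−1)^0/∏(0,1,0,0,1,0)! = 1  (running 1)
⟨..|..⟩ = √(2/3)·(1) = +0.816497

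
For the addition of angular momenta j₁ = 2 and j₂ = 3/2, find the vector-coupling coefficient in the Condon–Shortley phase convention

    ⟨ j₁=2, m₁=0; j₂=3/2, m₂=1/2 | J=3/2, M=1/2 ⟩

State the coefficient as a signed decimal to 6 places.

j₁+j₂−J=2  J+j₁−j₂=2  J−j₁+j₂=1  j₁+j₂+J+1=6
(j₁±m₁, j₂±m₂, J±M) = (2,2,2,1,2,1)
P² = 16/45
sum k=1..2:
  [1] −1/1 = -1
  [2] +1/4 = 1/4
S = -3/4
C² = P²·S² = 1/5 ; C = -0.447214

-0.447214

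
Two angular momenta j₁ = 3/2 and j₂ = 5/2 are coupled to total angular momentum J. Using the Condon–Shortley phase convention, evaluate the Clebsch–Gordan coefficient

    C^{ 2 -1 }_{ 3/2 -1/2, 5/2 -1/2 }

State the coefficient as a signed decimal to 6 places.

−√(25/84) ≈ -0.545545

triangle: 2!×1!×3!/7! = 12/5040
(j±m)!: 1!×2!×2!×3!×1!×3! = 144
prefactor² = (2J+1)×Δ×N² = 12/7
  k=1: −1/(1!×1!×1!×1!×0!×2!) = -1/2
  k=2: +1/(2!×0!×0!×0!×1!×3!) = 1/12
Σ = -5/12  ⇒  CG² = 12/7×(-5/12)² = 25/84
CG = −√(25/84) = -0.545545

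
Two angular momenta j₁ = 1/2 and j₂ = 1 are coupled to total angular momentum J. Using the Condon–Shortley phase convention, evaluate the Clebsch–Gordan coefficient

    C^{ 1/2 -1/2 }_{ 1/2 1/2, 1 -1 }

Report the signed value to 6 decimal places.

j₁+j₂−J=1  J+j₁−j₂=0  J−j₁+j₂=1  j₁+j₂+J+1=3
(j₁±m₁, j₂±m₂, J±M) = (1,0,0,2,0,1)
P² = 2/3
sum k=0..0:
  [0] +1/1 = 1
S = 1
C² = P²·S² = 2/3 ; C = +0.816497

+√(2/3) = +0.816497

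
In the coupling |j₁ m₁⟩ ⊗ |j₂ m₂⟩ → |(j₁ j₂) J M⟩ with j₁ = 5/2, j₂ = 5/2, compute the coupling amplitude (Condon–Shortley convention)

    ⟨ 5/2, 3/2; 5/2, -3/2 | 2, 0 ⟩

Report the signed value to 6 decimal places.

+√(1/84) = +0.109109

j₁+j₂−J=3  J+j₁−j₂=2  J−j₁+j₂=2  j₁+j₂+J+1=8
(j₁±m₁, j₂±m₂, J±M) = (4,1,1,4,2,2)
P² = 48/7
sum k=0..1:
  [0] +1/6 = 1/6
  [1] −1/8 = -1/8
S = 1/24
C² = P²·S² = 1/84 ; C = +0.109109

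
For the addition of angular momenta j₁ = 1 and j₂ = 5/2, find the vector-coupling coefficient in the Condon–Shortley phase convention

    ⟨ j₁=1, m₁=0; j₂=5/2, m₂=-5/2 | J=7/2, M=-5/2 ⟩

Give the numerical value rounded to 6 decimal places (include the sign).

+0.534522

√[8·0!2!5!/8! · 1!1!0!5!1!6!] = √(28800/7)
  +(−1)^0/∏(0,0,1,0,1,5)! = 1/120  (running 1/120)
⟨..|..⟩ = √(28800/7)·(1/120) = +0.534522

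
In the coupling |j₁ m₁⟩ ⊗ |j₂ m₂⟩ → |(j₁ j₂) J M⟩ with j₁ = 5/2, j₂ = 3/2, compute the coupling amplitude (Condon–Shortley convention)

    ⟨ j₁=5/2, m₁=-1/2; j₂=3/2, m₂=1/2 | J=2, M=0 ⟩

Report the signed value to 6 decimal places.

j₁+j₂−J=2  J+j₁−j₂=3  J−j₁+j₂=1  j₁+j₂+J+1=7
(j₁±m₁, j₂±m₂, J±M) = (2,3,2,1,2,2)
P² = 8/7
sum k=1..2:
  [1] −1/2 = -1/2
  [2] +1/4 = 1/4
S = -1/4
C² = P²·S² = 1/14 ; C = -0.267261

−√(1/14) = -0.267261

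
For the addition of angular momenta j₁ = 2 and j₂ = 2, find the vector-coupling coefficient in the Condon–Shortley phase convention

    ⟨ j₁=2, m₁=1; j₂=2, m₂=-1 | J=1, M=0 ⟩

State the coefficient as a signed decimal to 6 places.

√[3·3!1!1!/6! · 3!1!1!3!1!1!] = √(9/10)
  +(−1)^0/∏(0,3,1,1,0,0)! = 1/6  (running 1/6)
  +(−1)^1/∏(1,2,0,0,1,1)! = -1/2  (running -1/3)
⟨..|..⟩ = √(9/10)·(-1/3) = -0.316228

−√(1/10) = -0.316228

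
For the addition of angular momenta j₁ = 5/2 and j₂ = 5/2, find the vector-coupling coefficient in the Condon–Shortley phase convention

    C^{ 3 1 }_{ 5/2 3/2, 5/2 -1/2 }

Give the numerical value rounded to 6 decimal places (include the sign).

j₁+j₂−J=2  J+j₁−j₂=3  J−j₁+j₂=3  j₁+j₂+J+1=9
(j₁±m₁, j₂±m₂, J±M) = (4,1,2,3,4,2)
P² = 96/5
sum k=0..1:
  [0] +1/8 = 1/8
  [1] −1/12 = -1/12
S = 1/24
C² = P²·S² = 1/30 ; C = +0.182574

+0.182574  (= +√(1/30))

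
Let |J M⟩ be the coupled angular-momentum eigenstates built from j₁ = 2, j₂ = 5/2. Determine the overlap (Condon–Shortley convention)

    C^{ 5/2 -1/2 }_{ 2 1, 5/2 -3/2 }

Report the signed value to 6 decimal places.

+√(6/35) ≈ +0.414039

j₁+j₂−J=2  J+j₁−j₂=2  J−j₁+j₂=3  j₁+j₂+J+1=8
(j₁±m₁, j₂±m₂, J±M) = (3,1,1,4,2,3)
P² = 216/35
sum k=0..1:
  [0] +1/4 = 1/4
  [1] −1/12 = -1/12
S = 1/6
C² = P²·S² = 6/35 ; C = +0.414039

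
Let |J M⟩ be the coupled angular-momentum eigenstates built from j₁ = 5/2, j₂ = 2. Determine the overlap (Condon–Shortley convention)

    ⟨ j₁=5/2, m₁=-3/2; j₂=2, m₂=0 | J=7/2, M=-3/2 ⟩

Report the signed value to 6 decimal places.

j₁+j₂−J=1  J+j₁−j₂=4  J−j₁+j₂=3  j₁+j₂+J+1=9
(j₁±m₁, j₂±m₂, J±M) = (1,4,2,2,2,5)
P² = 512/7
sum k=0..1:
  [0] +1/48 = 1/48
  [1] −1/12 = -1/12
S = -1/16
C² = P²·S² = 2/7 ; C = -0.534522

-0.534522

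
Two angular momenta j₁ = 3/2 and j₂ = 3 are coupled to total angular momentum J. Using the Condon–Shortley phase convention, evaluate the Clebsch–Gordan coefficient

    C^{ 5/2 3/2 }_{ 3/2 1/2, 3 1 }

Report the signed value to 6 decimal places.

-0.591608  (= −√(7/20))

√[6·2!1!4!/8! · 2!1!4!2!4!1!] = √(576/35)
  +(−1)^0/∏(0,2,1,4,0,0)! = 1/48  (running 1/48)
  +(−1)^1/∏(1,1,0,3,1,1)! = -1/6  (running -7/48)
⟨..|..⟩ = √(576/35)·(-7/48) = -0.591608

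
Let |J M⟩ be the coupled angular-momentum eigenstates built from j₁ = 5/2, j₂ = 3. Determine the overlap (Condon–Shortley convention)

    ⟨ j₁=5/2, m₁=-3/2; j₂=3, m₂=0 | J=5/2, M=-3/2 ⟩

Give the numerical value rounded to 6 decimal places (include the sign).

√[6·3!2!3!/9! · 1!4!3!3!1!4!] = √(864/35)
  +(−1)^2/∏(2,1,2,1,0,2)! = 1/8  (running 1/8)
  +(−1)^3/∏(3,0,1,0,1,3)! = -1/36  (running 7/72)
⟨..|..⟩ = √(864/35)·(7/72) = +0.483046

+√(7/30) = +0.483046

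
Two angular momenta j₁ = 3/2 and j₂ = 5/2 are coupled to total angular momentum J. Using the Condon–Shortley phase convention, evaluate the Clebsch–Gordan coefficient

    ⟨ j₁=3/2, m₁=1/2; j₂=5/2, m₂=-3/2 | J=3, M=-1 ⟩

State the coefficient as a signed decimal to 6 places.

triangle: 1!×2!×4!/8! = 48/40320
(j±m)!: 2!×1!×1!×4!×2!×4! = 2304
prefactor² = (2J+1)×Δ×N² = 96/5
  k=0: +1/(0!×1!×1!×1!×1!×3!) = 1/6
  k=1: −1/(1!×0!×0!×0!×2!×4!) = -1/48
Σ = 7/48  ⇒  CG² = 96/5×7/48² = 49/120
CG = +√(49/120) = +0.639010

+0.639010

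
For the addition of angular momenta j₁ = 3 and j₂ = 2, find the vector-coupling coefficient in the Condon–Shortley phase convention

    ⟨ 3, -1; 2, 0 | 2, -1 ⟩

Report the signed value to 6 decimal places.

triangle: 3!·3!·1!/8! = 36/40320
(j±m)!: 2!·4!·2!·2!·1!·3! = 1152
prefactor² = (2J+1)·Δ·N² = 36/7
  k=1: −1/(1!·2!·3!·1!·0!·0!) = -1/12
  k=2: +1/(2!·1!·2!·0!·1!·1!) = 1/4
Σ = 1/6  ⇒  CG² = 36/7·1/6² = 1/7
CG = +√(1/7) = +0.377964

+0.377964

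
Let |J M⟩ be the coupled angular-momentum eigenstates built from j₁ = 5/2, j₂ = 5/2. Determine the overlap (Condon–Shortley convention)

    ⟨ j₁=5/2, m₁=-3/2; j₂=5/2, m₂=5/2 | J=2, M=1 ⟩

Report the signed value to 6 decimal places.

−√(5/14) ≈ -0.597614

j₁+j₂−J=3  J+j₁−j₂=2  J−j₁+j₂=2  j₁+j₂+J+1=8
(j₁±m₁, j₂±m₂, J±M) = (1,4,5,0,3,1)
P² = 360/7
sum k=3..3:
  [3] −1/12 = -1/12
S = -1/12
C² = P²·S² = 5/14 ; C = -0.597614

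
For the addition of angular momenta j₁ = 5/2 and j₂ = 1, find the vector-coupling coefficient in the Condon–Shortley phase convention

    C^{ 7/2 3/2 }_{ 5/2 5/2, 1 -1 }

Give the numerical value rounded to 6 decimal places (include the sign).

√[8·0!5!2!/8! · 5!0!0!2!5!2!] = √(19200/7)
  +(−1)^0/∏(0,0,0,0,5,2)! = 1/240  (running 1/240)
⟨..|..⟩ = √(19200/7)·(1/240) = +0.218218

+0.218218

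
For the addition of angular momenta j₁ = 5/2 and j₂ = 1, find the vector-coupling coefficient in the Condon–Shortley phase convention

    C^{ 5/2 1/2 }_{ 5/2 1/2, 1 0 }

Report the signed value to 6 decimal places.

triangle: 1!*4!*1!/7! = 24/5040
(j±m)!: 3!*2!*1!*1!*3!*2! = 144
prefactor² = (2J+1)*Δ*N² = 144/35
  k=0: +1/(0!*1!*2!*1!*2!*0!) = 1/4
  k=1: −1/(1!*0!*1!*0!*3!*1!) = -1/6
Σ = 1/12  ⇒  CG² = 144/35*1/12² = 1/35
CG = +√(1/35) = +0.169031

+0.169031  (= +√(1/35))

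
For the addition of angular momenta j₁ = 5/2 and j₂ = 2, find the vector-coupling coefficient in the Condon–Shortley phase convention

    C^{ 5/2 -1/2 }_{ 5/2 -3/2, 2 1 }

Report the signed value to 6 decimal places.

triangle: 2!*3!*2!/8! = 24/40320
(j±m)!: 1!*4!*3!*1!*2!*3! = 1728
prefactor² = (2J+1)*Δ*N² = 216/35
  k=1: −1/(1!*1!*3!*2!*0!*0!) = -1/12
  k=2: +1/(2!*0!*2!*1!*1!*1!) = 1/4
Σ = 1/6  ⇒  CG² = 216/35*1/6² = 6/35
CG = +√(6/35) = +0.414039

+0.414039  (= +√(6/35))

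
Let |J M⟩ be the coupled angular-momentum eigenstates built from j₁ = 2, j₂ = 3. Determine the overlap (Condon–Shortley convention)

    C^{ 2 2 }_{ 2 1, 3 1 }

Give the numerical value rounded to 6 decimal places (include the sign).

triangle: 3!*1!*3!/8! = 36/40320
(j±m)!: 3!*1!*4!*2!*4!*0! = 6912
prefactor² = (2J+1)*Δ*N² = 216/7
  k=1: −1/(1!*2!*0!*3!*1!*0!) = -1/12
Σ = -1/12  ⇒  CG² = 216/7*(-1/12)² = 3/14
CG = −√(3/14) = -0.462910

−√(3/14) ≈ -0.462910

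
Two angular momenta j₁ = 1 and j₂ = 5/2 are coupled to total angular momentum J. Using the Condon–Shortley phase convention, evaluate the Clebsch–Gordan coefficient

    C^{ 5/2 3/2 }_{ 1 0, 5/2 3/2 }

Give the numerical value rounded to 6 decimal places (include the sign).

-0.507093

√[6·1!1!4!/7! · 1!1!4!1!4!1!] = √(576/35)
  +(−1)^0/∏(0,1,1,4,0,0)! = 1/24  (running 1/24)
  +(−1)^1/∏(1,0,0,3,1,1)! = -1/6  (running -1/8)
⟨..|..⟩ = √(576/35)·(-1/8) = -0.507093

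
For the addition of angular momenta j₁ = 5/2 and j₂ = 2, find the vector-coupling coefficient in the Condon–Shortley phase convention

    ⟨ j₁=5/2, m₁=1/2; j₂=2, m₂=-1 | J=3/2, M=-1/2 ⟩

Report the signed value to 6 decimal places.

triangle: 3!·2!·1!/7! = 12/5040
(j±m)!: 3!·2!·1!·3!·1!·2! = 144
prefactor² = (2J+1)·Δ·N² = 48/35
  k=0: +1/(0!·3!·2!·1!·0!·0!) = 1/12
  k=1: −1/(1!·2!·1!·0!·1!·1!) = -1/2
Σ = -5/12  ⇒  CG² = 48/35·(-5/12)² = 5/21
CG = −√(5/21) = -0.487950

-0.487950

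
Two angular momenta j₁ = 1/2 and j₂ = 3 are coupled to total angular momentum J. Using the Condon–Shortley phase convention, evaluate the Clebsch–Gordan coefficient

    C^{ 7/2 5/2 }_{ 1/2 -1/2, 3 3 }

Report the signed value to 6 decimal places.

triangle: 0!·1!·6!/8! = 720/40320
(j±m)!: 0!·1!·6!·0!·6!·1! = 518400
prefactor² = (2J+1)·Δ·N² = 518400/7
  k=0: +1/(0!·0!·1!·6!·0!·0!) = 1/720
Σ = 1/720  ⇒  CG² = 518400/7·1/720² = 1/7
CG = +√(1/7) = +0.377964

+0.377964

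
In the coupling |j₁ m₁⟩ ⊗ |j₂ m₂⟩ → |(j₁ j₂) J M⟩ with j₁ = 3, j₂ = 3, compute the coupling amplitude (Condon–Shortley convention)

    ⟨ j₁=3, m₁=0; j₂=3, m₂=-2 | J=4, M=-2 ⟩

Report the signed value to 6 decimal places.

√[9·2!4!4!/11! · 3!3!1!5!2!6!] = √(124416/77)
  +(−1)^0/∏(0,2,3,1,1,3)! = 1/72  (running 1/72)
  +(−1)^1/∏(1,1,2,0,2,4)! = -1/96  (running 1/288)
⟨..|..⟩ = √(124416/77)·(1/288) = +0.139573

+0.139573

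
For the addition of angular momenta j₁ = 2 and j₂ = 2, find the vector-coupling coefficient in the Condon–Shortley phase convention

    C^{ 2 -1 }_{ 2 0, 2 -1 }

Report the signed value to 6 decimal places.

-0.267261

j₁+j₂−J=2  J+j₁−j₂=2  J−j₁+j₂=2  j₁+j₂+J+1=7
(j₁±m₁, j₂±m₂, J±M) = (2,2,1,3,1,3)
P² = 8/7
sum k=0..1:
  [0] +1/4 = 1/4
  [1] −1/2 = -1/2
S = -1/4
C² = P²·S² = 1/14 ; C = -0.267261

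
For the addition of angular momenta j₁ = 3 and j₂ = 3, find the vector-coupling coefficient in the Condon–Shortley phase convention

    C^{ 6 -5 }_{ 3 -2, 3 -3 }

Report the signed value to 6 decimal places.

+0.707107  (= +√(1/2))

√[13·0!6!6!/13! · 1!5!0!6!1!11!] = √(3732480000)
  +(−1)^0/∏(0,0,5,0,1,6)! = 1/86400  (running 1/86400)
⟨..|..⟩ = √(3732480000)·(1/86400) = +0.707107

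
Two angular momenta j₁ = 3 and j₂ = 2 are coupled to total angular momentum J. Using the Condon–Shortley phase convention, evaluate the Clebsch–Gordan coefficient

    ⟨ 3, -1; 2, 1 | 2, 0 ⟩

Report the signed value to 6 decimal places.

+0.377964

j₁+j₂−J=3  J+j₁−j₂=3  J−j₁+j₂=1  j₁+j₂+J+1=8
(j₁±m₁, j₂±m₂, J±M) = (2,4,3,1,2,2)
P² = 36/7
sum k=2..3:
  [2] +1/4 = 1/4
  [3] −1/12 = -1/12
S = 1/6
C² = P²·S² = 1/7 ; C = +0.377964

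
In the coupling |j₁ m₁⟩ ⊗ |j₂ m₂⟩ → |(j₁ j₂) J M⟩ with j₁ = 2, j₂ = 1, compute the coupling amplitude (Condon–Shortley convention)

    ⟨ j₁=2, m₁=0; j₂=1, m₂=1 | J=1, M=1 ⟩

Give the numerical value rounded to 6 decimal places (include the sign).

+√(1/10) ≈ +0.316228

j₁+j₂−J=2  J+j₁−j₂=2  J−j₁+j₂=0  j₁+j₂+J+1=5
(j₁±m₁, j₂±m₂, J±M) = (2,2,2,0,2,0)
P² = 8/5
sum k=2..2:
  [2] +1/4 = 1/4
S = 1/4
C² = P²·S² = 1/10 ; C = +0.316228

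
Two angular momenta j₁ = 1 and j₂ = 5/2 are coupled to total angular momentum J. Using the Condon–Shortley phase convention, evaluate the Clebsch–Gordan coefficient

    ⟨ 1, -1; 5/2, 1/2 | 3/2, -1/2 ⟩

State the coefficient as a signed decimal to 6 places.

√[4·2!0!3!/6! · 0!2!3!2!1!2!] = √(16/5)
  +(−1)^2/∏(2,0,0,1,0,2)! = 1/4  (running 1/4)
⟨..|..⟩ = √(16/5)·(1/4) = +0.447214

+0.447214  (= +√(1/5))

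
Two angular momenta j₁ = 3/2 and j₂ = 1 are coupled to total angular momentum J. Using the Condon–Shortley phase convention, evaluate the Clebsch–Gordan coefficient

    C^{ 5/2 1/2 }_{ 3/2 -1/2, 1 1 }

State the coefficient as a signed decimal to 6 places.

+0.547723  (= +√(3/10))

√[6·0!3!2!/6! · 1!2!2!0!3!2!] = √(24/5)
  +(−1)^0/∏(0,0,2,2,1,0)! = 1/4  (running 1/4)
⟨..|..⟩ = √(24/5)·(1/4) = +0.547723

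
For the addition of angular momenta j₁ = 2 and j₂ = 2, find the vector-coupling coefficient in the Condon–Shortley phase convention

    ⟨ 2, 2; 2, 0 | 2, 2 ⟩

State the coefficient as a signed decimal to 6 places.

j₁+j₂−J=2  J+j₁−j₂=2  J−j₁+j₂=2  j₁+j₂+J+1=7
(j₁±m₁, j₂±m₂, J±M) = (4,0,2,2,4,0)
P² = 128/7
sum k=0..0:
  [0] +1/8 = 1/8
S = 1/8
C² = P²·S² = 2/7 ; C = +0.534522

+√(2/7) = +0.534522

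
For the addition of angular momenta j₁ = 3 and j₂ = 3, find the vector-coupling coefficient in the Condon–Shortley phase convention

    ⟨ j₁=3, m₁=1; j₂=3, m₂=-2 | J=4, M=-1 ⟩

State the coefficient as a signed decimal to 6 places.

+√(16/77) ≈ +0.455842

j₁+j₂−J=2  J+j₁−j₂=4  J−j₁+j₂=4  j₁+j₂+J+1=11
(j₁±m₁, j₂±m₂, J±M) = (4,2,1,5,3,5)
P² = 82944/77
sum k=0..1:
  [0] +1/48 = 1/48
  [1] −1/144 = -1/144
S = 1/72
C² = P²·S² = 16/77 ; C = +0.455842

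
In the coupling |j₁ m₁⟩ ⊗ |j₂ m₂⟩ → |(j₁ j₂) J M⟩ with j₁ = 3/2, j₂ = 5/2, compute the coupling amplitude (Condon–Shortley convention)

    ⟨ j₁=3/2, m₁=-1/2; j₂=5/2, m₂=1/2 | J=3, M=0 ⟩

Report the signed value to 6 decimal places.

−√(1/5) ≈ -0.447214

j₁+j₂−J=1  J+j₁−j₂=2  J−j₁+j₂=4  j₁+j₂+J+1=8
(j₁±m₁, j₂±m₂, J±M) = (1,2,3,2,3,3)
P² = 36/5
sum k=0..1:
  [0] +1/12 = 1/12
  [1] −1/4 = -1/4
S = -1/6
C² = P²·S² = 1/5 ; C = -0.447214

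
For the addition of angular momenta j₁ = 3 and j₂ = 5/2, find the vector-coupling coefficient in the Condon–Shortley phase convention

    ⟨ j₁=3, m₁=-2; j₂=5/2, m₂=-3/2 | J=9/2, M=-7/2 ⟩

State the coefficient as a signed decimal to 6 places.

j₁+j₂−J=1  J+j₁−j₂=5  J−j₁+j₂=4  j₁+j₂+J+1=11
(j₁±m₁, j₂±m₂, J±M) = (1,5,1,4,1,8)
P² = 921600/11
sum k=0..1:
  [0] +1/720 = 1/720
  [1] −1/576 = -1/576
S = -1/2880
C² = P²·S² = 1/99 ; C = -0.100504

-0.100504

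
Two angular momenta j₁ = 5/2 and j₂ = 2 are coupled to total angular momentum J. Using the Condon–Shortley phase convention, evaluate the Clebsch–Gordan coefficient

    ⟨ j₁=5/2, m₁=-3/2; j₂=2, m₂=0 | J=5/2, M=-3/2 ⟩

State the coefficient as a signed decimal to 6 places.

-0.119523

j₁+j₂−J=2  J+j₁−j₂=3  J−j₁+j₂=2  j₁+j₂+J+1=8
(j₁±m₁, j₂±m₂, J±M) = (1,4,2,2,1,4)
P² = 288/35
sum k=1..2:
  [1] −1/6 = -1/6
  [2] +1/8 = 1/8
S = -1/24
C² = P²·S² = 1/70 ; C = -0.119523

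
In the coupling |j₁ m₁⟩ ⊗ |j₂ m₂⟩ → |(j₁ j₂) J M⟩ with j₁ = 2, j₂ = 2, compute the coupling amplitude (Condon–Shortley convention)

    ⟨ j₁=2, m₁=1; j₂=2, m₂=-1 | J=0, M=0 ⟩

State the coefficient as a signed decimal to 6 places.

triangle: 4!·0!·0!/5! = 24/120
(j±m)!: 3!·1!·1!·3!·0!·0! = 36
prefactor² = (2J+1)·Δ·N² = 36/5
  k=1: −1/(1!·3!·0!·0!·0!·0!) = -1/6
Σ = -1/6  ⇒  CG² = 36/5·(-1/6)² = 1/5
CG = −√(1/5) = -0.447214

−√(1/5) = -0.447214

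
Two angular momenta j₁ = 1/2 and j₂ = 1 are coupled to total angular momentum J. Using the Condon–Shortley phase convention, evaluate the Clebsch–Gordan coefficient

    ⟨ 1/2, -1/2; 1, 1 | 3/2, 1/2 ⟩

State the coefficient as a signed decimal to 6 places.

√[4·0!1!2!/4! · 0!1!2!0!2!1!] = √(4/3)
  +(−1)^0/∏(0,0,1,2,0,0)! = 1/2  (running 1/2)
⟨..|..⟩ = √(4/3)·(1/2) = +0.577350

+√(1/3) ≈ +0.577350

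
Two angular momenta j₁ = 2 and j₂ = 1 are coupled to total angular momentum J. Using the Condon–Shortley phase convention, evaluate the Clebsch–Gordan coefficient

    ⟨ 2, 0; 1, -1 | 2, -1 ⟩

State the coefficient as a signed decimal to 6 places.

√[5·1!3!1!/6! · 2!2!0!2!1!3!] = √(2)
  +(−1)^0/∏(0,1,2,0,1,1)! = 1/2  (running 1/2)
⟨..|..⟩ = √(2)·(1/2) = +0.707107

+√(1/2) = +0.707107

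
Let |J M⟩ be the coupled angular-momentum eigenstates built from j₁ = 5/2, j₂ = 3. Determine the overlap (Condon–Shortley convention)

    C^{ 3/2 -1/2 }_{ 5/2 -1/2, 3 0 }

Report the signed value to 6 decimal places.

+√(4/35) = +0.338062

j₁+j₂−J=4  J+j₁−j₂=1  J−j₁+j₂=2  j₁+j₂+J+1=8
(j₁±m₁, j₂±m₂, J±M) = (2,3,3,3,1,2)
P² = 144/35
sum k=2..3:
  [2] +1/4 = 1/4
  [3] −1/12 = -1/12
S = 1/6
C² = P²·S² = 4/35 ; C = +0.338062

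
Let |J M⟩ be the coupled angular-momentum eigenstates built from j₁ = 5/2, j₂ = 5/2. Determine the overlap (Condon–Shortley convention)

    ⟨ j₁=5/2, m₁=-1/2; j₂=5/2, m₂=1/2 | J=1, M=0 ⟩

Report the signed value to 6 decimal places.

j₁+j₂−J=4  J+j₁−j₂=1  J−j₁+j₂=1  j₁+j₂+J+1=7
(j₁±m₁, j₂±m₂, J±M) = (2,3,3,2,1,1)
P² = 72/35
sum k=2..3:
  [2] +1/4 = 1/4
  [3] −1/6 = -1/6
S = 1/12
C² = P²·S² = 1/70 ; C = +0.119523

+√(1/70) = +0.119523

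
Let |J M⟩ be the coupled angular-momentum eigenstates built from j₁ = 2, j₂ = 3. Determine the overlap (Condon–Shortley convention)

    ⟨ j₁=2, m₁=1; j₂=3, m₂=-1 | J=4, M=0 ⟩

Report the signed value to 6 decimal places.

+√(5/14) = +0.597614

√[9·1!3!5!/10! · 3!1!2!4!4!4!] = √(10368/35)
  +(−1)^0/∏(0,1,1,2,2,3)! = 1/24  (running 1/24)
  +(−1)^1/∏(1,0,0,1,3,4)! = -1/144  (running 5/144)
⟨..|..⟩ = √(10368/35)·(5/144) = +0.597614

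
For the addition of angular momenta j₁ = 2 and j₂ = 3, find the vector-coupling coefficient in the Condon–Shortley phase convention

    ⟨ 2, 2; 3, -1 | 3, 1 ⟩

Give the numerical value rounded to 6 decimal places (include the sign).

+√(2/5) ≈ +0.632456

j₁+j₂−J=2  J+j₁−j₂=2  J−j₁+j₂=4  j₁+j₂+J+1=9
(j₁±m₁, j₂±m₂, J±M) = (4,0,2,4,4,2)
P² = 512/5
sum k=0..0:
  [0] +1/16 = 1/16
S = 1/16
C² = P²·S² = 2/5 ; C = +0.632456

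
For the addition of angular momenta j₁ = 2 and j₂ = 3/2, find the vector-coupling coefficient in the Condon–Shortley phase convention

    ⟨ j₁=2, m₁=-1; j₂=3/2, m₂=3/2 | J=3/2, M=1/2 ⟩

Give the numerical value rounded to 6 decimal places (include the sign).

j₁+j₂−J=2  J+j₁−j₂=2  J−j₁+j₂=1  j₁+j₂+J+1=6
(j₁±m₁, j₂±m₂, J±M) = (1,3,3,0,2,1)
P² = 8/5
sum k=2..2:
  [2] +1/2 = 1/2
S = 1/2
C² = P²·S² = 2/5 ; C = +0.632456

+0.632456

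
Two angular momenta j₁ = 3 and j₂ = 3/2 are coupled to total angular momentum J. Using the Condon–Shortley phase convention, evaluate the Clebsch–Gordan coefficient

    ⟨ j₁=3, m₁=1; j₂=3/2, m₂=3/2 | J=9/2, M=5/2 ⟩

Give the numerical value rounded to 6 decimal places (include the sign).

triangle: 0!*6!*3!/10! = 4320/3628800
(j±m)!: 4!*2!*3!*0!*7!*2! = 2903040
prefactor² = (2J+1)*Δ*N² = 34560
  k=0: +1/(0!*0!*2!*3!*4!*0!) = 1/288
Σ = 1/288  ⇒  CG² = 34560*1/288² = 5/12
CG = +√(5/12) = +0.645497

+0.645497  (= +√(5/12))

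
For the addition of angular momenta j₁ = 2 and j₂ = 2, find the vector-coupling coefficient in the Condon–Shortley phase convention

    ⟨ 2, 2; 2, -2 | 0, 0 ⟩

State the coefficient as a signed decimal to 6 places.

+0.447214

triangle: 4!×0!×0!/5! = 24/120
(j±m)!: 4!×0!×0!×4!×0!×0! = 576
prefactor² = (2J+1)×Δ×N² = 576/5
  k=0: +1/(0!×4!×0!×0!×0!×0!) = 1/24
Σ = 1/24  ⇒  CG² = 576/5×1/24² = 1/5
CG = +√(1/5) = +0.447214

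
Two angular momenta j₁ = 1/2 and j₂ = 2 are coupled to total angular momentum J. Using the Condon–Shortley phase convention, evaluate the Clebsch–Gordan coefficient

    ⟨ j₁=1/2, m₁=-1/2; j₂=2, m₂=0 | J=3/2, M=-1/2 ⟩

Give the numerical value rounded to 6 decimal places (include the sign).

j₁+j₂−J=1  J+j₁−j₂=0  J−j₁+j₂=3  j₁+j₂+J+1=5
(j₁±m₁, j₂±m₂, J±M) = (0,1,2,2,1,2)
P² = 8/5
sum k=1..1:
  [1] −1/2 = -1/2
S = -1/2
C² = P²·S² = 2/5 ; C = -0.632456

-0.632456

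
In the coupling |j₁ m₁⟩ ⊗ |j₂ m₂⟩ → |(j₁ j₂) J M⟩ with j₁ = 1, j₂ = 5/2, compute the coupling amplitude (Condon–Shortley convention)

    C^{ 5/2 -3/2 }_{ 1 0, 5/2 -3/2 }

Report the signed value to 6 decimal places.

j₁+j₂−J=1  J+j₁−j₂=1  J−j₁+j₂=4  j₁+j₂+J+1=7
(j₁±m₁, j₂±m₂, J±M) = (1,1,1,4,1,4)
P² = 576/35
sum k=0..1:
  [0] +1/6 = 1/6
  [1] −1/24 = -1/24
S = 1/8
C² = P²·S² = 9/35 ; C = +0.507093

+√(9/35) ≈ +0.507093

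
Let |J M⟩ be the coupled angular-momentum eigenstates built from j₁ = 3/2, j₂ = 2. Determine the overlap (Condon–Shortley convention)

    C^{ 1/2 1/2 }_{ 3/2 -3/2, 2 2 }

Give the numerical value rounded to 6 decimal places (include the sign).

-0.632456

j₁+j₂−J=3  J+j₁−j₂=0  J−j₁+j₂=1  j₁+j₂+J+1=5
(j₁±m₁, j₂±m₂, J±M) = (0,3,4,0,1,0)
P² = 72/5
sum k=3..3:
  [3] −1/6 = -1/6
S = -1/6
C² = P²·S² = 2/5 ; C = -0.632456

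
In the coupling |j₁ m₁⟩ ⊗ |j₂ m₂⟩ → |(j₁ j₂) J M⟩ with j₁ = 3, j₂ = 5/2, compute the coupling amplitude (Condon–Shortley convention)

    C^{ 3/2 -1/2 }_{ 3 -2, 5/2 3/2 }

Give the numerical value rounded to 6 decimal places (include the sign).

-0.218218  (= −√(1/21))

triangle: 4!*2!*1!/8! = 48/40320
(j±m)!: 1!*5!*4!*1!*1!*2! = 5760
prefactor² = (2J+1)*Δ*N² = 192/7
  k=3: −1/(3!*1!*2!*1!*0!*0!) = -1/12
  k=4: +1/(4!*0!*1!*0!*1!*1!) = 1/24
Σ = -1/24  ⇒  CG² = 192/7*(-1/24)² = 1/21
CG = −√(1/21) = -0.218218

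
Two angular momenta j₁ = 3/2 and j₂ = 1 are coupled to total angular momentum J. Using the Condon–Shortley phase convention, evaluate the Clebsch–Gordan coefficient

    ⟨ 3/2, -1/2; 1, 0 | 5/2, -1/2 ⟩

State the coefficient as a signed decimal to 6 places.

j₁+j₂−J=0  J+j₁−j₂=3  J−j₁+j₂=2  j₁+j₂+J+1=6
(j₁±m₁, j₂±m₂, J±M) = (1,2,1,1,2,3)
P² = 12/5
sum k=0..0:
  [0] +1/2 = 1/2
S = 1/2
C² = P²·S² = 3/5 ; C = +0.774597

+0.774597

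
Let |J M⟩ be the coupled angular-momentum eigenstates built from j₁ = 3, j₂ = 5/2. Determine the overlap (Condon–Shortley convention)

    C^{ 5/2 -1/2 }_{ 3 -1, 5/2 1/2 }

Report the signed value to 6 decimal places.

+0.478091  (= +√(8/35))

triangle: 3!×3!×2!/9! = 72/362880
(j±m)!: 2!×4!×3!×2!×2!×3! = 6912
prefactor² = (2J+1)×Δ×N² = 288/35
  k=1: −1/(1!×2!×3!×2!×0!×0!) = -1/24
  k=2: +1/(2!×1!×2!×1!×1!×1!) = 1/4
  k=3: −1/(3!×0!×1!×0!×2!×2!) = -1/24
Σ = 1/6  ⇒  CG² = 288/35×1/6² = 8/35
CG = +√(8/35) = +0.478091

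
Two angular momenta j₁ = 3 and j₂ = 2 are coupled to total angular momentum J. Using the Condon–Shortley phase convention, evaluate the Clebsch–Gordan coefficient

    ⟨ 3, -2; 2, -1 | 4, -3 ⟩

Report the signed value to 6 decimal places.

-0.223607

j₁+j₂−J=1  J+j₁−j₂=5  J−j₁+j₂=3  j₁+j₂+J+1=10
(j₁±m₁, j₂±m₂, J±M) = (1,5,1,3,1,7)
P² = 6480
sum k=0..1:
  [0] +1/240 = 1/240
  [1] −1/144 = -1/144
S = -1/360
C² = P²·S² = 1/20 ; C = -0.223607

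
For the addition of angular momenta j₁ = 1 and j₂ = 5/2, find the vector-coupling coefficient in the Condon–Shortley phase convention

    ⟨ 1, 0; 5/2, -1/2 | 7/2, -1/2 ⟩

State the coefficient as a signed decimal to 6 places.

j₁+j₂−J=0  J+j₁−j₂=2  J−j₁+j₂=5  j₁+j₂+J+1=8
(j₁±m₁, j₂±m₂, J±M) = (1,1,2,3,3,4)
P² = 576/7
sum k=0..0:
  [0] +1/12 = 1/12
S = 1/12
C² = P²·S² = 4/7 ; C = +0.755929

+√(4/7) = +0.755929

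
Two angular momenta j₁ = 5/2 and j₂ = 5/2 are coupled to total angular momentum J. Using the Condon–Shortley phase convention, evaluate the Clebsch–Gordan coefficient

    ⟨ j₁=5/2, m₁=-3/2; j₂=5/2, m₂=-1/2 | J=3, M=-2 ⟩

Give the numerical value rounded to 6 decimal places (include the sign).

triangle: 2!·3!·3!/9! = 72/362880
(j±m)!: 1!·4!·2!·3!·1!·5! = 34560
prefactor² = (2J+1)·Δ·N² = 48
  k=1: −1/(1!·1!·3!·1!·0!·2!) = -1/12
  k=2: +1/(2!·0!·2!·0!·1!·3!) = 1/24
Σ = -1/24  ⇒  CG² = 48·(-1/24)² = 1/12
CG = −√(1/12) = -0.288675

−√(1/12) ≈ -0.288675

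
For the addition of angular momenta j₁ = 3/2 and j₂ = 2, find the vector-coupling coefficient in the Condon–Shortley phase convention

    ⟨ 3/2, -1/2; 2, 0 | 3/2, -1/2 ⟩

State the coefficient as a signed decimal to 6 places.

√[4·2!1!2!/6! · 1!2!2!2!1!2!] = √(16/45)
  +(−1)^1/∏(1,1,1,1,0,1)! = -1  (running -1)
  +(−1)^2/∏(2,0,0,0,1,2)! = 1/4  (running -3/4)
⟨..|..⟩ = √(16/45)·(-3/4) = -0.447214

−√(1/5) = -0.447214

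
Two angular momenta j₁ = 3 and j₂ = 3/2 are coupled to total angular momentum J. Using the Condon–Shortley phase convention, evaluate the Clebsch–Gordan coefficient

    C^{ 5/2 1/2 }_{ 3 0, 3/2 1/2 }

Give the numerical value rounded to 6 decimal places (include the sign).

triangle: 2!·4!·1!/8! = 48/40320
(j±m)!: 3!·3!·2!·1!·3!·2! = 864
prefactor² = (2J+1)·Δ·N² = 216/35
  k=1: −1/(1!·1!·2!·1!·2!·0!) = -1/4
  k=2: +1/(2!·0!·1!·0!·3!·1!) = 1/12
Σ = -1/6  ⇒  CG² = 216/35·(-1/6)² = 6/35
CG = −√(6/35) = -0.414039

−√(6/35) = -0.414039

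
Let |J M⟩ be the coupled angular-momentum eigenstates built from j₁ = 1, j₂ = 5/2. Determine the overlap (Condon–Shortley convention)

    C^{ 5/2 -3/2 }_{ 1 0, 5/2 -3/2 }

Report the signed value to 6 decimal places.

√[6·1!1!4!/7! · 1!1!1!4!1!4!] = √(576/35)
  +(−1)^0/∏(0,1,1,1,0,3)! = 1/6  (running 1/6)
  +(−1)^1/∏(1,0,0,0,1,4)! = -1/24  (running 1/8)
⟨..|..⟩ = √(576/35)·(1/8) = +0.507093

+0.507093  (= +√(9/35))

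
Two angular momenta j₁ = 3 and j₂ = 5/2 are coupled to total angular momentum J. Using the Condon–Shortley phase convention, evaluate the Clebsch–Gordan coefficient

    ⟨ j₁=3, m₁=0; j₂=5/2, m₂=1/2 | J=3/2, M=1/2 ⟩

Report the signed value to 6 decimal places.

j₁+j₂−J=4  J+j₁−j₂=2  J−j₁+j₂=1  j₁+j₂+J+1=8
(j₁±m₁, j₂±m₂, J±M) = (3,3,3,2,2,1)
P² = 144/35
sum k=2..3:
  [2] +1/4 = 1/4
  [3] −1/12 = -1/12
S = 1/6
C² = P²·S² = 4/35 ; C = +0.338062

+0.338062  (= +√(4/35))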